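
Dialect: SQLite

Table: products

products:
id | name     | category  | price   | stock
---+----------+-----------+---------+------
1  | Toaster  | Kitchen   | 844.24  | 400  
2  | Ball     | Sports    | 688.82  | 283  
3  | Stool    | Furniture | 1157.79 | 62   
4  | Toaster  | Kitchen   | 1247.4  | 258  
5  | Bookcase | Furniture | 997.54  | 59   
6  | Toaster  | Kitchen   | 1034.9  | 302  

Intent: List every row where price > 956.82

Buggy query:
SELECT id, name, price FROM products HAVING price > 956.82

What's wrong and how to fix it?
Bug: This is a non-aggregate query (no GROUP BY, no aggregates), so in SQLite the HAVING clause is invalid here; a row-level condition belongs in WHERE

Fix: Use WHERE for row-level filtering

Corrected query:
SELECT id, name, price FROM products WHERE price > 956.82

Result:
id | name     | price  
---+----------+--------
3  | Stool    | 1157.79
4  | Toaster  | 1247.4 
5  | Bookcase | 997.54 
6  | Toaster  | 1034.9 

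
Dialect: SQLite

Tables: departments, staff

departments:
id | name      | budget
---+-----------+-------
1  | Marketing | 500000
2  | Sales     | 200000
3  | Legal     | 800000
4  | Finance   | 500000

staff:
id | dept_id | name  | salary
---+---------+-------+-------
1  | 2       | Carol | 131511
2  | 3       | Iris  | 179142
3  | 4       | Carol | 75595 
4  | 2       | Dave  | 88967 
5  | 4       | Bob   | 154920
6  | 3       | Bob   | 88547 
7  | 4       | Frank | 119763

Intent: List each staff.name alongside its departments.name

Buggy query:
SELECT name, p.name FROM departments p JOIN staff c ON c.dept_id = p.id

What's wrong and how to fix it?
Bug: 'name' exists in both joined tables, so the database can't tell which one is meant

Fix: Prefix ambiguous columns with the table alias

Corrected query:
SELECT c.name, p.name FROM departments p JOIN staff c ON c.dept_id = p.id

Result:
name  | name   
------+--------
Carol | Sales  
Iris  | Legal  
Carol | Finance
Dave  | Sales  
Bob   | Finance
Bob   | Legal  
Frank | Finance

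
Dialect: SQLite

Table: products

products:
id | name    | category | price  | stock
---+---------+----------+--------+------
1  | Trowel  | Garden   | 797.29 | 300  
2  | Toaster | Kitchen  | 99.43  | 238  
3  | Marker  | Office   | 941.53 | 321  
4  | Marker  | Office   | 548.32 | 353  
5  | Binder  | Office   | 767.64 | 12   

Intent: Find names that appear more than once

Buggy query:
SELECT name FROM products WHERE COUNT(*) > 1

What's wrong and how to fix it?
Bug: COUNT(*) is an aggregate and cannot be used in WHERE

Fix: Group first, then use HAVING for the count condition

Corrected query:
SELECT name FROM products GROUP BY name HAVING COUNT(*) > 1

Result:
name  
------
Marker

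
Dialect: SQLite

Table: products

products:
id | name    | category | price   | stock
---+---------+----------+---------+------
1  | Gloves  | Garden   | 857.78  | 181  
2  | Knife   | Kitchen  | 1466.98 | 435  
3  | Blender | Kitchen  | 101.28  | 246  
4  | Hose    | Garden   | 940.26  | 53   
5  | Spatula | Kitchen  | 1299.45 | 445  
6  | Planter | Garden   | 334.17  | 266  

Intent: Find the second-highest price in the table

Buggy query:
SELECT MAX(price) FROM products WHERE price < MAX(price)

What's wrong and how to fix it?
Bug: MAX(price) on the right of the comparison is an aggregate-in-WHERE error

Fix: Put the inner MAX in a scalar subquery

Corrected query:
SELECT MAX(price) FROM products WHERE price < (SELECT MAX(price) FROM products)

Result:
MAX(price)
----------
1299.45   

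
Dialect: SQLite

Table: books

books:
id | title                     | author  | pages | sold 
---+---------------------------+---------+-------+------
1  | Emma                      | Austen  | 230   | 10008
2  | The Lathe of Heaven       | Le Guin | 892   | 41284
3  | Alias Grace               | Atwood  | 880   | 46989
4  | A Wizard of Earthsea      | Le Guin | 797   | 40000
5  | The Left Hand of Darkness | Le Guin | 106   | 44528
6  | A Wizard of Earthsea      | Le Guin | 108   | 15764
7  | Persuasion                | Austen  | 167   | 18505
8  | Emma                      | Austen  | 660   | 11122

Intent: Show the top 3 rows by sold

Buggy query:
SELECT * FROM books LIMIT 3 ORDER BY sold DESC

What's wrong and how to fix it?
Bug: LIMIT must come after ORDER BY

Fix: Swap the clauses: ORDER BY first, then LIMIT

Corrected query:
SELECT * FROM books ORDER BY sold DESC LIMIT 3

Result:
id | title                     | author  | pages | sold 
---+---------------------------+---------+-------+------
3  | Alias Grace               | Atwood  | 880   | 46989
5  | The Left Hand of Darkness | Le Guin | 106   | 44528
2  | The Lathe of Heaven       | Le Guin | 892   | 41284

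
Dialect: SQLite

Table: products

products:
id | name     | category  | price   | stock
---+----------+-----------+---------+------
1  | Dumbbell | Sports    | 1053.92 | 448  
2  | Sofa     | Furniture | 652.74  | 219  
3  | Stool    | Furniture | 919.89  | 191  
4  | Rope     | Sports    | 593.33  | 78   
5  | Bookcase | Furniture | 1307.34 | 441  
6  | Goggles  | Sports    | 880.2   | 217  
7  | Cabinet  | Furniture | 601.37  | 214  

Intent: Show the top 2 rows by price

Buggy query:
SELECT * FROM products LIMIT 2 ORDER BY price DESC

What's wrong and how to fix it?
Bug: ORDER BY cannot follow LIMIT; LIMIT is the final clause

Fix: Swap the clauses: ORDER BY first, then LIMIT

Corrected query:
SELECT * FROM products ORDER BY price DESC LIMIT 2

Result:
id | name     | category  | price   | stock
---+----------+-----------+---------+------
5  | Bookcase | Furniture | 1307.34 | 441  
1  | Dumbbell | Sports    | 1053.92 | 448  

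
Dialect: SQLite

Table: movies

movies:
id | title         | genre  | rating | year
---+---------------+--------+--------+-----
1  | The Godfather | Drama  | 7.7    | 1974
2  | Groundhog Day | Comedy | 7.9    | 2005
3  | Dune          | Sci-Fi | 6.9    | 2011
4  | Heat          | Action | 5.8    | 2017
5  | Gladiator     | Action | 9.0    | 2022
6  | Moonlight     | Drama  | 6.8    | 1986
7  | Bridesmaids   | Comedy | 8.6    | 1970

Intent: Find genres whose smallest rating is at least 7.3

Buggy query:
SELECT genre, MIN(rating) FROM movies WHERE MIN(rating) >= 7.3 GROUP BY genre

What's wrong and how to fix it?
Bug: Aggregates like MIN are computed per group after WHERE runs

Fix: Use HAVING for the per-group MIN condition

Corrected query:
SELECT genre, MIN(rating) FROM movies GROUP BY genre HAVING MIN(rating) >= 7.3

Result:
genre  | MIN(rating)
-------+------------
Comedy | 7.9        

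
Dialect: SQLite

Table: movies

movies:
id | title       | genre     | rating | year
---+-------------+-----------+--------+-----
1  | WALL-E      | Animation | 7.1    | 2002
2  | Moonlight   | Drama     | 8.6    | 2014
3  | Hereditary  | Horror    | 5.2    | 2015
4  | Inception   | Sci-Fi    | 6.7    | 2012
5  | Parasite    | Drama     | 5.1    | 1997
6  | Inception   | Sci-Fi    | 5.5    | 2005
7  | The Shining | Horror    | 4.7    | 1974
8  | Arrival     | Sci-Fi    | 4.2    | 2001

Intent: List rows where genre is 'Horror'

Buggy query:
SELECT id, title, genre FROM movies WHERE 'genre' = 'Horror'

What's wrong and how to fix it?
Bug: Single quotes denote string literals in SQL; the column name is being compared as a constant string

Fix: Remove the quotes around the column name (or use double quotes for an identifier)

Corrected query:
SELECT id, title, genre FROM movies WHERE genre = 'Horror'

Result:
id | title       | genre 
---+-------------+-------
3  | Hereditary  | Horror
7  | The Shining | Horror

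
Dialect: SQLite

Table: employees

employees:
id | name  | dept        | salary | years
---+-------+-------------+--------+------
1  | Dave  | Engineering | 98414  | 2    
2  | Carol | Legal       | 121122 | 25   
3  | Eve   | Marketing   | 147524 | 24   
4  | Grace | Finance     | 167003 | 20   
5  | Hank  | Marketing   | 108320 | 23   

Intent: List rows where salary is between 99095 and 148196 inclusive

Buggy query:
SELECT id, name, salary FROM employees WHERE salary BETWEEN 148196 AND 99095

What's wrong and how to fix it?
Bug: The bounds are reversed; BETWEEN a AND b requires a <= b to match anything

Fix: Swap the bounds so the smaller value comes first

Corrected query:
SELECT id, name, salary FROM employees WHERE salary BETWEEN 99095 AND 148196

Result:
id | name  | salary
---+-------+-------
2  | Carol | 121122
3  | Eve   | 147524
5  | Hank  | 108320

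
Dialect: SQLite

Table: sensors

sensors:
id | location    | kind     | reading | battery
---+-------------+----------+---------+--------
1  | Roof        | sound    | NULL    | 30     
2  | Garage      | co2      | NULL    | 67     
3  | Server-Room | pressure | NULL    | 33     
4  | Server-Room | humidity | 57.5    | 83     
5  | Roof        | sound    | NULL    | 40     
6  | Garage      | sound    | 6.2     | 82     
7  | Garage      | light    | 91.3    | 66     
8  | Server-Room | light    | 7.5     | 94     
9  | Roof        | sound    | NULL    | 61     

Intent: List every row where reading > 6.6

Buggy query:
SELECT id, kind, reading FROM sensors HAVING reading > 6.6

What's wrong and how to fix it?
Bug: HAVING filters the output of aggregation, but this query has no GROUP BY and no aggregate functions, so SQLite rejects it (HAVING clause on a non-aggregate query); the condition here is per row

Fix: Replace HAVING with WHERE since the condition applies to individual rows

Corrected query:
SELECT id, kind, reading FROM sensors WHERE reading > 6.6

Result:
id | kind     | reading
---+----------+--------
4  | humidity | 57.5   
7  | light    | 91.3   
8  | light    | 7.5    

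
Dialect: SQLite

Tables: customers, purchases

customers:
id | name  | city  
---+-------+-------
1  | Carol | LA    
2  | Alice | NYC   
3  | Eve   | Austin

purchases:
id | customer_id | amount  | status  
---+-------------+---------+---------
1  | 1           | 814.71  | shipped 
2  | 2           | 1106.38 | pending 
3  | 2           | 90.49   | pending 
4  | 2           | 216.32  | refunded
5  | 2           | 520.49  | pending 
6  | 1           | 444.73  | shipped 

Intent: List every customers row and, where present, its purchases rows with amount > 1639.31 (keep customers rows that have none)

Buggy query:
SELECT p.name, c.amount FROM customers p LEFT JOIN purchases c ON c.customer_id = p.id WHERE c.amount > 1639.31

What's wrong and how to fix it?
Bug: A WHERE condition on the right-hand table after LEFT JOIN drops unmatched parents

Fix: Move the right-table condition into the ON clause so unmatched parents are kept

Corrected query:
SELECT p.name, c.amount FROM customers p LEFT JOIN purchases c ON c.customer_id = p.id AND c.amount > 1639.31

Result:
name  | amount
------+-------
Carol | NULL  
Alice | NULL  
Eve   | NULL  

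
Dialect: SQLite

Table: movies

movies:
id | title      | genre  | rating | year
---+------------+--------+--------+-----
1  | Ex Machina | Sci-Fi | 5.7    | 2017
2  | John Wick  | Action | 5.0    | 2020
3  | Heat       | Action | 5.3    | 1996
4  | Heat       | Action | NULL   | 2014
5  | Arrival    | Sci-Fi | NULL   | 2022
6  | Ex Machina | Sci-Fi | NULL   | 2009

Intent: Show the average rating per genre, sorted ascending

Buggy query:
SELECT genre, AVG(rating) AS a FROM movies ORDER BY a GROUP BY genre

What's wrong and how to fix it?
Bug: ORDER BY appears before GROUP BY; SQL clause order requires GROUP BY first

Fix: Move ORDER BY to the end, after GROUP BY

Corrected query:
SELECT genre, AVG(rating) AS a FROM movies GROUP BY genre ORDER BY a

Result:
genre  | a   
-------+-----
Action | 5.15
Sci-Fi | 5.7 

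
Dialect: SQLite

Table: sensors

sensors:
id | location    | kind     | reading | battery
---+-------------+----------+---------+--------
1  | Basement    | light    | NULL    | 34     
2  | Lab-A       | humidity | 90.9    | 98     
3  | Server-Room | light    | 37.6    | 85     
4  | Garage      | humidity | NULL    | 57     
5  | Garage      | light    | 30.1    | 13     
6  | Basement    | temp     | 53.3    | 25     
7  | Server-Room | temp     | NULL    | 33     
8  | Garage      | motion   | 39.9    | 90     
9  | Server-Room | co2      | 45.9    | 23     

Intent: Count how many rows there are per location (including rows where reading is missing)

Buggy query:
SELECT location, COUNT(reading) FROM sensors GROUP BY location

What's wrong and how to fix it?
Bug: COUNT(column) counts non-NULL values only; rows with NULL reading aren't counted

Fix: Replace COUNT(reading) with COUNT(*)

Corrected query:
SELECT location, COUNT(*) FROM sensors GROUP BY location

Result:
location    | COUNT(*)
------------+---------
Basement    | 2       
Garage      | 3       
Lab-A       | 1       
Server-Room | 3       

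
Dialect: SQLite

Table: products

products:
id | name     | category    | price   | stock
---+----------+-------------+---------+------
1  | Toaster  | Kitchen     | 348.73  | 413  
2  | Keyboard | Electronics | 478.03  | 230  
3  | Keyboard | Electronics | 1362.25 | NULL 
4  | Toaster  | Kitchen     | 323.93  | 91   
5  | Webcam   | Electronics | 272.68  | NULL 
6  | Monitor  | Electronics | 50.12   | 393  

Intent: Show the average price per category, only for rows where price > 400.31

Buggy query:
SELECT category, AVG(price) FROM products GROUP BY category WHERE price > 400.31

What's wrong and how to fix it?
Bug: Row-level WHERE must come before GROUP BY in the clause order

Fix: Place WHERE between FROM and GROUP BY

Corrected query:
SELECT category, AVG(price) FROM products WHERE price > 400.31 GROUP BY category

Result:
category    | AVG(price)
------------+-----------
Electronics | 920.14    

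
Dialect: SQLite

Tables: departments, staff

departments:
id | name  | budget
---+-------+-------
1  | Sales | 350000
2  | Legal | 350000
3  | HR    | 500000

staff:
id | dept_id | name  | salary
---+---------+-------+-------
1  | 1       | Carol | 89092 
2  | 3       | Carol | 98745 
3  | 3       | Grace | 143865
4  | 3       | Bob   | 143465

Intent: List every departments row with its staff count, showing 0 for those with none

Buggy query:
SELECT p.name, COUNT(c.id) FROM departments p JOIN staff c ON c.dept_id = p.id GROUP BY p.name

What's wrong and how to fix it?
Bug: An inner join excludes parents with zero children

Fix: Use LEFT JOIN so parents without children still appear (COUNT(c.id) gives 0)

Corrected query:
SELECT p.name, COUNT(c.id) FROM departments p LEFT JOIN staff c ON c.dept_id = p.id GROUP BY p.name

Result:
name  | COUNT(c.id)
------+------------
HR    | 3          
Legal | 0          
Sales | 1          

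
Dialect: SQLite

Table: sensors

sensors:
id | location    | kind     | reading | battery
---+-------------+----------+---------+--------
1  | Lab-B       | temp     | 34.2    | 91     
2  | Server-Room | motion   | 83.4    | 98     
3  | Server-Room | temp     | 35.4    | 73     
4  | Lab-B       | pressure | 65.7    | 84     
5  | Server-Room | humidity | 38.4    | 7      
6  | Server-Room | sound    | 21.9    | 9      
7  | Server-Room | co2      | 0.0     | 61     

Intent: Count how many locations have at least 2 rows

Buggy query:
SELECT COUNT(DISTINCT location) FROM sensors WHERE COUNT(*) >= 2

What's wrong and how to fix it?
Bug: WHERE filters individual rows, not groups, so a group-level COUNT is invalid there

Fix: Use a subquery that GROUPs and filters with HAVING, then count its rows

Corrected query:
SELECT COUNT(*) FROM (SELECT location FROM sensors GROUP BY location HAVING COUNT(*) >= 2)

Result:
COUNT(*)
--------
2       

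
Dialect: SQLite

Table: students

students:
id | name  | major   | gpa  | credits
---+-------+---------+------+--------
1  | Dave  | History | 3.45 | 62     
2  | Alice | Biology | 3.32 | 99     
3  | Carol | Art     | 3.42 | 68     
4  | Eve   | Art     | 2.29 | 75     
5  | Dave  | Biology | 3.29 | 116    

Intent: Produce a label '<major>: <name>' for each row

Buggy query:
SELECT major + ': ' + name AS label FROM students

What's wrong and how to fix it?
Bug: SQLite uses || for string concatenation; + coerces text to numbers (yielding 0)

Fix: Use the || operator for string concatenation

Corrected query:
SELECT major || ': ' || name AS label FROM students

Result:
label         
--------------
History: Dave 
Biology: Alice
Art: Carol    
Art: Eve      
Biology: Dave 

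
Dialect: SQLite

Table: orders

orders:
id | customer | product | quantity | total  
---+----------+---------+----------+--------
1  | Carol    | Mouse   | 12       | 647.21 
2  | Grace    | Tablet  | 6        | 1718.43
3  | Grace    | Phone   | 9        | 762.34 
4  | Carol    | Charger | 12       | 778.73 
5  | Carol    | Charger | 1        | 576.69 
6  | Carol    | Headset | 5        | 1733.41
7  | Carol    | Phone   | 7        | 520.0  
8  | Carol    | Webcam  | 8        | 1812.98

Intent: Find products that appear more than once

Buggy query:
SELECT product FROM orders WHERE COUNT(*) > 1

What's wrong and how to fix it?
Bug: WHERE can't reference COUNT(*); aggregates are computed after WHERE

Fix: Group first, then use HAVING for the count condition

Corrected query:
SELECT product FROM orders GROUP BY product HAVING COUNT(*) > 1

Result:
product
-------
Charger
Phone  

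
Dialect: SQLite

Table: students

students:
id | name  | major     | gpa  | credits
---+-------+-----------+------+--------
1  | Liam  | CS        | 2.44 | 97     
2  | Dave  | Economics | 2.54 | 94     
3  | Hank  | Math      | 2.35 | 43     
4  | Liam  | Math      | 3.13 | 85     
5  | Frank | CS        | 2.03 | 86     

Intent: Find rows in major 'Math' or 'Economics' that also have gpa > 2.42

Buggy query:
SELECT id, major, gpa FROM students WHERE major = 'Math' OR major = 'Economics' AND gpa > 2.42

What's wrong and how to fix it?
Bug: AND binds tighter than OR, so this parses as major = 'Math' OR (major = 'Economics' AND gpa > 2.42)

Fix: Group the OR with parentheses (or use IN), then AND the threshold

Corrected query:
SELECT id, major, gpa FROM students WHERE (major = 'Math' OR major = 'Economics') AND gpa > 2.42

Result:
id | major     | gpa 
---+-----------+-----
2  | Economics | 2.54
4  | Math      | 3.13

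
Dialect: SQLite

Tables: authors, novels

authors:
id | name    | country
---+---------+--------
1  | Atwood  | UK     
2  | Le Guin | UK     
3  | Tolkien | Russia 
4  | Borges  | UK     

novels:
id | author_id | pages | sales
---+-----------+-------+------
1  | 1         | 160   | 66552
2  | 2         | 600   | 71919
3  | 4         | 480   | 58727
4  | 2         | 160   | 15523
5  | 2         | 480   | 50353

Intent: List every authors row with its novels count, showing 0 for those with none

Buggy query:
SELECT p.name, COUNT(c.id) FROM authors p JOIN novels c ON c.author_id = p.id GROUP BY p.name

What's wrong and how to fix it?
Bug: An inner join excludes parents with zero children

Fix: Switch to LEFT JOIN to retain unmatched parent rows

Corrected query:
SELECT p.name, COUNT(c.id) FROM authors p LEFT JOIN novels c ON c.author_id = p.id GROUP BY p.name

Result:
name    | COUNT(c.id)
--------+------------
Atwood  | 1          
Borges  | 1          
Le Guin | 3          
Tolkien | 0          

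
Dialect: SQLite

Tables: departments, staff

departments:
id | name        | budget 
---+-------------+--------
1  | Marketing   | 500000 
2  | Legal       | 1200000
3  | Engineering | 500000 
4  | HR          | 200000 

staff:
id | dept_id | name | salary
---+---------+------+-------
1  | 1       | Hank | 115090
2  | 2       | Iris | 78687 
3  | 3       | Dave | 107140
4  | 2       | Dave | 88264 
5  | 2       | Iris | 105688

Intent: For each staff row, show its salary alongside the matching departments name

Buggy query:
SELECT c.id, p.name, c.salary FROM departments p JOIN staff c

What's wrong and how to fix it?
Bug: JOIN with no ON clause produces a cartesian product; every staff row pairs with every departments row

Fix: Specify the join condition linking the foreign key to the parent id

Corrected query:
SELECT c.id, p.name, c.salary FROM departments p JOIN staff c ON c.dept_id = p.id

Result:
id | name        | salary
---+-------------+-------
1  | Marketing   | 115090
2  | Legal       | 78687 
3  | Engineering | 107140
4  | Legal       | 88264 
5  | Legal       | 105688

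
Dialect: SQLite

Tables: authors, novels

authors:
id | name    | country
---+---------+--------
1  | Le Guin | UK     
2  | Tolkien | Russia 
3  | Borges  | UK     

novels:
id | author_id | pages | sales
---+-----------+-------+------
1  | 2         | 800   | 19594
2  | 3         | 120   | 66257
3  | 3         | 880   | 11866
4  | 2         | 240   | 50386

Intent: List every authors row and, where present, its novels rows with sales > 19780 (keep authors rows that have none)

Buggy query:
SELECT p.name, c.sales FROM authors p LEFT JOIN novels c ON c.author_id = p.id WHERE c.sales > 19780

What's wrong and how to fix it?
Bug: A WHERE condition on the right-hand table after LEFT JOIN drops unmatched parents

Fix: Put 'c.sales > 19780' in the JOIN's ON clause instead of WHERE

Corrected query:
SELECT p.name, c.sales FROM authors p LEFT JOIN novels c ON c.author_id = p.id AND c.sales > 19780

Result:
name    | sales
--------+------
Le Guin | NULL 
Tolkien | 50386
Borges  | 66257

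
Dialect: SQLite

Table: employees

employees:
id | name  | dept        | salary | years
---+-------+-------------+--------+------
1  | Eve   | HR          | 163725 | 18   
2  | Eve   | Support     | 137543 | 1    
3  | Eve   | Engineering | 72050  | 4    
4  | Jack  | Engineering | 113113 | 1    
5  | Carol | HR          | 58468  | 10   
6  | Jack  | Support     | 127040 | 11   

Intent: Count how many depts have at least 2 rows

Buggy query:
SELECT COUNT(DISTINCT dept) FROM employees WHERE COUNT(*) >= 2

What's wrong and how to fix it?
Bug: COUNT(*) cannot appear in WHERE; the per-group count doesn't exist yet

Fix: Use a subquery that GROUPs and filters with HAVING, then count its rows

Corrected query:
SELECT COUNT(*) FROM (SELECT dept FROM employees GROUP BY dept HAVING COUNT(*) >= 2)

Result:
COUNT(*)
--------
3       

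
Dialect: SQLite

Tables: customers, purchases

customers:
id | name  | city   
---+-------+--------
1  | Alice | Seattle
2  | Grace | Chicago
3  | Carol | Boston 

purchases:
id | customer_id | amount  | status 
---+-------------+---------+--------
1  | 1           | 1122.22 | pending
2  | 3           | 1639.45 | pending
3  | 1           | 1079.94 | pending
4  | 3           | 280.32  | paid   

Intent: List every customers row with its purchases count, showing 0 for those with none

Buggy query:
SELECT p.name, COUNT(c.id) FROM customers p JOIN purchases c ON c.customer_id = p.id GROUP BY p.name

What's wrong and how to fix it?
Bug: An inner join excludes parents with zero children

Fix: Switch to LEFT JOIN to retain unmatched parent rows

Corrected query:
SELECT p.name, COUNT(c.id) FROM customers p LEFT JOIN purchases c ON c.customer_id = p.id GROUP BY p.name

Result:
name  | COUNT(c.id)
------+------------
Alice | 2          
Carol | 2          
Grace | 0          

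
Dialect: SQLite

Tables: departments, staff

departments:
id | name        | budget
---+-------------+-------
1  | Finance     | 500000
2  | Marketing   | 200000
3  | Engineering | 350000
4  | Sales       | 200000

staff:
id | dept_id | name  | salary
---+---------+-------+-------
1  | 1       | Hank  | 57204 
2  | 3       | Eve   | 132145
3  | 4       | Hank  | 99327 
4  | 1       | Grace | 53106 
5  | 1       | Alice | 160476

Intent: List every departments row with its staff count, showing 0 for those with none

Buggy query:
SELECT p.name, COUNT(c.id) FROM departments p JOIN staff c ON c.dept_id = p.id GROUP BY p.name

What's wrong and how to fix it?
Bug: An inner join excludes parents with zero children

Fix: Switch to LEFT JOIN to retain unmatched parent rows

Corrected query:
SELECT p.name, COUNT(c.id) FROM departments p LEFT JOIN staff c ON c.dept_id = p.id GROUP BY p.name

Result:
name        | COUNT(c.id)
------------+------------
Engineering | 1          
Finance     | 3          
Marketing   | 0          
Sales       | 1          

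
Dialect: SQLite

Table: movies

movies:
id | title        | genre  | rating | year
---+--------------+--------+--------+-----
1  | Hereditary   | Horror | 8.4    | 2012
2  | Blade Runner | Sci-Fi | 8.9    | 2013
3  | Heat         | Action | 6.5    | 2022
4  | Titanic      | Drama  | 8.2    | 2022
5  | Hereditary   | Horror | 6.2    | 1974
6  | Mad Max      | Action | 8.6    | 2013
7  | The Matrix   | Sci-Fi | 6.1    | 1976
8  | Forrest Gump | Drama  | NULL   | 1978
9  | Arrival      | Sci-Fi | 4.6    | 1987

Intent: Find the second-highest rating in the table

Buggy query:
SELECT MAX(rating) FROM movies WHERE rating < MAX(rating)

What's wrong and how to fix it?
Bug: The inner MAX is an aggregate inside WHERE, which is not allowed

Fix: Compute the overall MAX in a subquery, then take MAX of rows below it

Corrected query:
SELECT MAX(rating) FROM movies WHERE rating < (SELECT MAX(rating) FROM movies)

Result:
MAX(rating)
-----------
8.6        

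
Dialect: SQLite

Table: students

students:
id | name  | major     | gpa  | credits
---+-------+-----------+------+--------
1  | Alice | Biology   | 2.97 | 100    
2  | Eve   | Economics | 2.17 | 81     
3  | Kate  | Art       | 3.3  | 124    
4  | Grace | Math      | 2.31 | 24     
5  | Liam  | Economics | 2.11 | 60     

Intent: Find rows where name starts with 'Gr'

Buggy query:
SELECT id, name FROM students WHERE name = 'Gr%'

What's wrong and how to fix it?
Bug: '=' compares the literal string including the % character; pattern matching needs LIKE

Fix: Use LIKE for wildcard pattern matching

Corrected query:
SELECT id, name FROM students WHERE name LIKE 'Gr%'

Result:
id | name 
---+------
4  | Grace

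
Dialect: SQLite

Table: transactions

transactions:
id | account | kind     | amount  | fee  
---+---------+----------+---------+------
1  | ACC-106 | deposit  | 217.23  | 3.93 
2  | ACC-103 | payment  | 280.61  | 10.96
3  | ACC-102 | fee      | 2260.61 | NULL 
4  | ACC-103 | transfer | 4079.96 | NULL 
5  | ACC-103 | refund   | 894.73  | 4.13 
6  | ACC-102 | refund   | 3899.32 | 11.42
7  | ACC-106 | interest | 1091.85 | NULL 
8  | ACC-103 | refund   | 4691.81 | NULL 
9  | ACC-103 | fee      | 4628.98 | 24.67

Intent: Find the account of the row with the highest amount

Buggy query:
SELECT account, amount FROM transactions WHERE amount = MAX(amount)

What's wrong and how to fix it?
Bug: MAX(amount) is an aggregate and cannot be used directly in WHERE

Fix: Use a subquery: WHERE amount = (SELECT MAX(amount) FROM transactions)

Corrected query:
SELECT account, amount FROM transactions WHERE amount = (SELECT MAX(amount) FROM transactions)

Result:
account | amount 
--------+--------
ACC-103 | 4691.81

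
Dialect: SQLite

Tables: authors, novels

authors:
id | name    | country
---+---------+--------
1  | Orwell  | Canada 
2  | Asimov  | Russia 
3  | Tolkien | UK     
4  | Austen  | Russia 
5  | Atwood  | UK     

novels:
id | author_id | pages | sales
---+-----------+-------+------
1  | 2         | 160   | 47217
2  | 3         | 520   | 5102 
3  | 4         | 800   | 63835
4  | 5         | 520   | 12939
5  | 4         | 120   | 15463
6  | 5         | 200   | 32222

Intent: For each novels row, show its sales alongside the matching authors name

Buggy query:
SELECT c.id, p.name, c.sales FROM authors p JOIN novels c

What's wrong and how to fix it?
Bug: JOIN with no ON clause produces a cartesian product; every novels row pairs with every authors row

Fix: Specify the join condition linking the foreign key to the parent id

Corrected query:
SELECT c.id, p.name, c.sales FROM authors p JOIN novels c ON c.author_id = p.id

Result:
id | name    | sales
---+---------+------
1  | Asimov  | 47217
2  | Tolkien | 5102 
3  | Austen  | 63835
4  | Atwood  | 12939
5  | Austen  | 15463
6  | Atwood  | 32222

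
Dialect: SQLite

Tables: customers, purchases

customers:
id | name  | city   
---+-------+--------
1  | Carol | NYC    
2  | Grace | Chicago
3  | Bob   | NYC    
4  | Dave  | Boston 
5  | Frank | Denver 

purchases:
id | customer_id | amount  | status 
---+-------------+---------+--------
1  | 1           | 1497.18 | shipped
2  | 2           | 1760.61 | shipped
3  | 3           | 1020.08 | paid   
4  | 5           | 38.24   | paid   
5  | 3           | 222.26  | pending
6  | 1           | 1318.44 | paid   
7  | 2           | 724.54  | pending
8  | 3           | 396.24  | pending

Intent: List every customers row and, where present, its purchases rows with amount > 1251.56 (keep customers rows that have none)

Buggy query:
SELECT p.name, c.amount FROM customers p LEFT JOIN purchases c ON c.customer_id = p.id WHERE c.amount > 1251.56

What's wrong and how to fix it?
Bug: A WHERE condition on the right-hand table after LEFT JOIN drops unmatched parents

Fix: Move the right-table condition into the ON clause so unmatched parents are kept

Corrected query:
SELECT p.name, c.amount FROM customers p LEFT JOIN purchases c ON c.customer_id = p.id AND c.amount > 1251.56

Result:
name  | amount 
------+--------
Carol | 1318.44
Carol | 1497.18
Grace | 1760.61
Bob   | NULL   
Dave  | NULL   
Frank | NULL   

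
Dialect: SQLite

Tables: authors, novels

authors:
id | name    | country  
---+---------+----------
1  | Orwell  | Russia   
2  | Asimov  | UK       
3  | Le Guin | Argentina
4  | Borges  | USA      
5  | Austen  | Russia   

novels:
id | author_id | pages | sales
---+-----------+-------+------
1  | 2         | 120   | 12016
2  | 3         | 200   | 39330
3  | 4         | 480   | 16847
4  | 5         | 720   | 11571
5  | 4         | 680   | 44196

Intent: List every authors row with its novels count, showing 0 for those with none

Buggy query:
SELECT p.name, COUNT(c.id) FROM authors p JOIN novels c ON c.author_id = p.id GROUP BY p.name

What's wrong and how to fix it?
Bug: INNER JOIN drops authors rows that have no matching novels rows

Fix: Use LEFT JOIN so parents without children still appear (COUNT(c.id) gives 0)

Corrected query:
SELECT p.name, COUNT(c.id) FROM authors p LEFT JOIN novels c ON c.author_id = p.id GROUP BY p.name

Result:
name    | COUNT(c.id)
--------+------------
Asimov  | 1          
Austen  | 1          
Borges  | 2          
Le Guin | 1          
Orwell  | 0          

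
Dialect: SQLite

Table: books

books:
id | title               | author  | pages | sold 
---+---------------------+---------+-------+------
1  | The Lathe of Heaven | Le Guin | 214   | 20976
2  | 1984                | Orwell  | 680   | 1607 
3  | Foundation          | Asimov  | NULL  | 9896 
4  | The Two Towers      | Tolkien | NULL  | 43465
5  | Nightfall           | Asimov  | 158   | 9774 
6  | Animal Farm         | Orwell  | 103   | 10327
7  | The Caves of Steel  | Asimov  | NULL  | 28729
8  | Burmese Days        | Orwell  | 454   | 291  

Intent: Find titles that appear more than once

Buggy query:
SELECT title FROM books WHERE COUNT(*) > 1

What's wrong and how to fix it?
Bug: WHERE can't reference COUNT(*); aggregates are computed after WHERE

Fix: GROUP BY title, then filter groups with HAVING COUNT(*) > 1

Corrected query:
SELECT title FROM books GROUP BY title HAVING COUNT(*) > 1

Result:
(no rows)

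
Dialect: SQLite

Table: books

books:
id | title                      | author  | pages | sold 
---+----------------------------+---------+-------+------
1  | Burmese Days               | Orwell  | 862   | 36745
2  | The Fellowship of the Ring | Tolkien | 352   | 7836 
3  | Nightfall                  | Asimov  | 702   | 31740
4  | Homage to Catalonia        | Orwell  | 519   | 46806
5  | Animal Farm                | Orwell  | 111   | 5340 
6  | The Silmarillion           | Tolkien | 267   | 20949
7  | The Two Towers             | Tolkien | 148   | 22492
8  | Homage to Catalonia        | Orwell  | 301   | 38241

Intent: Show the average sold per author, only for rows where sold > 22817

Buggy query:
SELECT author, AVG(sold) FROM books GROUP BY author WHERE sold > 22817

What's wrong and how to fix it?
Bug: WHERE cannot follow GROUP BY

Fix: Place WHERE between FROM and GROUP BY

Corrected query:
SELECT author, AVG(sold) FROM books WHERE sold > 22817 GROUP BY author

Result:
author | AVG(sold)   
-------+-------------
Asimov | 31740       
Orwell | 40597.333333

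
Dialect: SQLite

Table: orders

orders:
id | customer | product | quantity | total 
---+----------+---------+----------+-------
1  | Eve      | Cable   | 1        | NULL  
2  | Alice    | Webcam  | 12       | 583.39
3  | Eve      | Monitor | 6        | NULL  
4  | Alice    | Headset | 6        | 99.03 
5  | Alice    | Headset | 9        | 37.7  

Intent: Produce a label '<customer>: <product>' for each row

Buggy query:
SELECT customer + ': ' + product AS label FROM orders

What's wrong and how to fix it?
Bug: '+' is numeric addition; on text columns SQLite converts them to 0 instead of concatenating

Fix: Use the || operator for string concatenation

Corrected query:
SELECT customer || ': ' || product AS label FROM orders

Result:
label         
--------------
Eve: Cable    
Alice: Webcam 
Eve: Monitor  
Alice: Headset
Alice: Headset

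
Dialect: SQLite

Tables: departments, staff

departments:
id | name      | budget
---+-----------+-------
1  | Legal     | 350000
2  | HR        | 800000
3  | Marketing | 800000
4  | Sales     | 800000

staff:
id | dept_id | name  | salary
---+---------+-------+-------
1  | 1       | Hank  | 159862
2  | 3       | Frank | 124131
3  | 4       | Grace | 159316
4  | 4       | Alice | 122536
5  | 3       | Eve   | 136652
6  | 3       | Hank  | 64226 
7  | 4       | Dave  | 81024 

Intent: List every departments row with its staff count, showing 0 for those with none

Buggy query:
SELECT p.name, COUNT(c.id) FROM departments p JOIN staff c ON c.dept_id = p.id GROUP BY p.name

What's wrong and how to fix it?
Bug: INNER JOIN drops departments rows that have no matching staff rows

Fix: Switch to LEFT JOIN to retain unmatched parent rows

Corrected query:
SELECT p.name, COUNT(c.id) FROM departments p LEFT JOIN staff c ON c.dept_id = p.id GROUP BY p.name

Result:
name      | COUNT(c.id)
----------+------------
HR        | 0          
Legal     | 1          
Marketing | 3          
Sales     | 3          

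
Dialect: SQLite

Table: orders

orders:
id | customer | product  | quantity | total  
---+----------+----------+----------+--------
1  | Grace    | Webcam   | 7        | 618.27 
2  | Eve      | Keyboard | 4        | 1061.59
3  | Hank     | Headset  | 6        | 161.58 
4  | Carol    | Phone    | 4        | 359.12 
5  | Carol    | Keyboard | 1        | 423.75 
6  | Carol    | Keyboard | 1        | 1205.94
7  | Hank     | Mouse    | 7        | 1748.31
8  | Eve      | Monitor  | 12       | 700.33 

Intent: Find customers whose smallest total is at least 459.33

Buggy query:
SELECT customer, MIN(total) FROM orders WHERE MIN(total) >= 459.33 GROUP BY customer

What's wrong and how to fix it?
Bug: Aggregates like MIN are computed per group after WHERE runs

Fix: Use HAVING for the per-group MIN condition

Corrected query:
SELECT customer, MIN(total) FROM orders GROUP BY customer HAVING MIN(total) >= 459.33

Result:
customer | MIN(total)
---------+-----------
Eve      | 700.33    
Grace    | 618.27    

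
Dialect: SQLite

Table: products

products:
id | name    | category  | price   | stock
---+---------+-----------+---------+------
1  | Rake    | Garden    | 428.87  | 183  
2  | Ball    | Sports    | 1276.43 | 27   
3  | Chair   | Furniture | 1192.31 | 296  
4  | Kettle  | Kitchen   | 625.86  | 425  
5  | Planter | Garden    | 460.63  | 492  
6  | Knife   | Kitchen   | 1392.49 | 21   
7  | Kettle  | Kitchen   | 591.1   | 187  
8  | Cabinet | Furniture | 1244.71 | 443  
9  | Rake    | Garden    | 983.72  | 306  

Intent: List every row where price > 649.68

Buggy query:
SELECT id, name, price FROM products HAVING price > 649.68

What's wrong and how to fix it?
Bug: HAVING filters the output of aggregation, but this query has no GROUP BY and no aggregate functions, so SQLite rejects it (HAVING clause on a non-aggregate query); the condition here is per row

Fix: Use WHERE for row-level filtering

Corrected query:
SELECT id, name, price FROM products WHERE price > 649.68

Result:
id | name    | price  
---+---------+--------
2  | Ball    | 1276.43
3  | Chair   | 1192.31
6  | Knife   | 1392.49
8  | Cabinet | 1244.71
9  | Rake    | 983.72 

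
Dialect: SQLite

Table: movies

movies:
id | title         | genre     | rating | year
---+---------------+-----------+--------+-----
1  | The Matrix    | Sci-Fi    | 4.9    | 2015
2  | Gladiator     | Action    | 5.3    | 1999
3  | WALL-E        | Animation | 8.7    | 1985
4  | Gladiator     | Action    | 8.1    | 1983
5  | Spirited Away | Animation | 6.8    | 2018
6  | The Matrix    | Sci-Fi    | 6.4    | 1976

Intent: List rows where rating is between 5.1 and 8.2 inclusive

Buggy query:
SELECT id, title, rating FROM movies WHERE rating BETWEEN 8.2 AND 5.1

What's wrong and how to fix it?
Bug: The bounds are reversed; BETWEEN a AND b requires a <= b to match anything

Fix: Write BETWEEN 5.1 AND 8.2

Corrected query:
SELECT id, title, rating FROM movies WHERE rating BETWEEN 5.1 AND 8.2

Result:
id | title         | rating
---+---------------+-------
2  | Gladiator     | 5.3   
4  | Gladiator     | 8.1   
5  | Spirited Away | 6.8   
6  | The Matrix    | 6.4   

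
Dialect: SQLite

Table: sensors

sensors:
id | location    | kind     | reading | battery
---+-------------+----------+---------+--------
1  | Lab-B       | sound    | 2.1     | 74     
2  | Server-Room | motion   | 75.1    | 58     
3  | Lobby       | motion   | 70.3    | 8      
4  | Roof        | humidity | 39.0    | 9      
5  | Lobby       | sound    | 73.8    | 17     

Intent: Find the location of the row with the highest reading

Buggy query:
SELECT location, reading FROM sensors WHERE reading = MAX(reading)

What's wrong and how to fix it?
Bug: WHERE is evaluated per row; an aggregate over the whole table isn't defined there

Fix: Use a subquery: WHERE reading = (SELECT MAX(reading) FROM sensors)

Corrected query:
SELECT location, reading FROM sensors WHERE reading = (SELECT MAX(reading) FROM sensors)

Result:
location    | reading
------------+--------
Server-Room | 75.1   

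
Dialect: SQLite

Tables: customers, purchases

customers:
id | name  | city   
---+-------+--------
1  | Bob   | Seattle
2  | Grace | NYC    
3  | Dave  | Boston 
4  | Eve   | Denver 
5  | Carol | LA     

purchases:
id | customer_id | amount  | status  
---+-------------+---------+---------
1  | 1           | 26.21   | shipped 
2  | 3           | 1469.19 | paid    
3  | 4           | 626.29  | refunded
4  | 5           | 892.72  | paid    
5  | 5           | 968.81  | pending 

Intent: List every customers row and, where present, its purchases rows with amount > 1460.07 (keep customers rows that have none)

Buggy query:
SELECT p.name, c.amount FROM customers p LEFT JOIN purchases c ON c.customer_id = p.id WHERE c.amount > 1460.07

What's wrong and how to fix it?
Bug: A WHERE condition on the right-hand table after LEFT JOIN drops unmatched parents

Fix: Put 'c.amount > 1460.07' in the JOIN's ON clause instead of WHERE

Corrected query:
SELECT p.name, c.amount FROM customers p LEFT JOIN purchases c ON c.customer_id = p.id AND c.amount > 1460.07

Result:
name  | amount 
------+--------
Bob   | NULL   
Grace | NULL   
Dave  | 1469.19
Eve   | NULL   
Carol | NULL   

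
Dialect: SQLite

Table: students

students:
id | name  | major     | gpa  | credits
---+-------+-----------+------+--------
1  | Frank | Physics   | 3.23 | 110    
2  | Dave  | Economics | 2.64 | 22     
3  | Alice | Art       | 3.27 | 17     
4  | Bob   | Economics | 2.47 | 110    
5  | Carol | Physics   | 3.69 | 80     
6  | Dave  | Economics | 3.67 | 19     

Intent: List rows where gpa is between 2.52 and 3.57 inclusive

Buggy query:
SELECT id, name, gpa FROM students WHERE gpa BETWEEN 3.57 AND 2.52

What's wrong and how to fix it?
Bug: The bounds are reversed; BETWEEN a AND b requires a <= b to match anything

Fix: Write BETWEEN 2.52 AND 3.57

Corrected query:
SELECT id, name, gpa FROM students WHERE gpa BETWEEN 2.52 AND 3.57

Result:
id | name  | gpa 
---+-------+-----
1  | Frank | 3.23
2  | Dave  | 2.64
3  | Alice | 3.27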